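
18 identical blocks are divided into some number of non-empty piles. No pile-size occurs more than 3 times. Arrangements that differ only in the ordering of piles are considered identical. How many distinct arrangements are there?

There are 208 such partitions.

208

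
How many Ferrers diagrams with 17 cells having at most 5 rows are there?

119

Counting exhaustively, 119 partitions satisfy the conditions.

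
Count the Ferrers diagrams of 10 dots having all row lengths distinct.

Enumerating:
10
9+1
8+2
7+3
7+2+1
6+4
6+3+1
5+4+1
5+3+2
4+3+2+1

10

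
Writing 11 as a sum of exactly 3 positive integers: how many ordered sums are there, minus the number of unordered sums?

35

Ordered (compositions into 3 parts): C(10,2) = 45.
Partitions of 11 into exactly 3 parts: 10.
Difference: 45 − 10 = 35.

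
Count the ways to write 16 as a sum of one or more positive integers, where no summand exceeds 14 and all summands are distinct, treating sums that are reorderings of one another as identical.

30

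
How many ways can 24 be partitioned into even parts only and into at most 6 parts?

A partial list (first 12 by largest part):
24
22 + 2
20 + 4
20 + 2 + 2
18 + 6
18 + 4 + 2
18 + 2 + 2 + 2
16 + 8
16 + 6 + 2
16 + 4 + 4
16 + 4 + 2 + 2
16 + 2 + 2 + 2 + 2
…and 46 more, for 58 total.

58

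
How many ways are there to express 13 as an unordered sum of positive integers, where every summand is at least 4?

5

They are:
13
9, 4
8, 5
7, 6
5, 4, 4
That's 5 in total.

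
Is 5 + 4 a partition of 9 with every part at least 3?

Yes

The parts sum to 9, and the condition 'every summand is at least 3' holds.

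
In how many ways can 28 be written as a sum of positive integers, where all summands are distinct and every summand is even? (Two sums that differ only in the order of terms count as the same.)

They are:
28
2+26
4+24
6+22
2+4+22
8+20
2+6+20
10+18
2+8+18
4+6+18
12+16
2+10+16
4+8+16
2+4+6+16
2+12+14
4+10+14
6+8+14
2+4+8+14
6+10+12
2+4+10+12
2+6+8+12
4+6+8+10

22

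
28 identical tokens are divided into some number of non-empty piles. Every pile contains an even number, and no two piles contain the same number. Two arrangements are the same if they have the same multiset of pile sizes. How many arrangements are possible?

22

They are:
28
26,2
24,4
22,6
22,4,2
20,8
20,6,2
18,10
18,8,2
18,6,4
16,12
16,10,2
16,8,4
16,6,4,2
14,12,2
14,10,4
14,8,6
14,8,4,2
12,10,6
12,10,4,2
12,8,6,2
10,8,6,4
That's 22 in total.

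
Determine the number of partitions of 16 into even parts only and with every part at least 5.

They are:
16
10+6
8+8
Counting gives 3.

3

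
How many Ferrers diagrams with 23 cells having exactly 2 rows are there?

11

The partitions of 23 that satisfy the conditions:
22,1
21,2
20,3
19,4
18,5
17,6
16,7
15,8
14,9
13,10
12,11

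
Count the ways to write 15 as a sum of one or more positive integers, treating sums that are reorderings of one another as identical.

176

Enumerating by decreasing first part gives 176 partitions in all.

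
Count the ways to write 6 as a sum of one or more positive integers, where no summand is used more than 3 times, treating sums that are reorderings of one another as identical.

They are:
6
5, 1
4, 2
4, 1, 1
3, 3
3, 2, 1
3, 1, 1, 1
2, 2, 2
2, 2, 1, 1

9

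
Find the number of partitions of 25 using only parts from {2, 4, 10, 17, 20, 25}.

4

They are:
25
17,4,4
17,4,2,2
17,2,2,2,2
Counting gives 4.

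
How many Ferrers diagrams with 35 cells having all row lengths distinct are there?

585

Systematic enumeration (by largest part, then next-largest, …) yields 585.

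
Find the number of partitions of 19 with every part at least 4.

They are:
19
15+4
14+5
13+6
12+7
11+8
11+4+4
10+9
10+5+4
9+6+4
9+5+5
8+7+4
8+6+5
7+7+5
7+6+6
7+4+4+4
6+5+4+4
5+5+5+4
Counting gives 18.

18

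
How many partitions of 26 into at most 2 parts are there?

14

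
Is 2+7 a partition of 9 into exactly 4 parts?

No

The parts sum to 9, and the condition 'there are exactly 4 summands' is violated.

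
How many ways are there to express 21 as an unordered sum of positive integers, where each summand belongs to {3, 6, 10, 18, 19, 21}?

6

Enumerating:
21
3+18
3+6+6+6
3+3+3+6+6
3+3+3+3+3+6
3+3+3+3+3+3+3
Counting gives 6.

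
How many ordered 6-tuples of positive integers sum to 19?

8568

By stars and bars with positive parts, the count is C(18,5) = 8568.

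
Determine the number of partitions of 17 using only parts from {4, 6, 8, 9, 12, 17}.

3

Enumerating:
17
9 + 8
9 + 4 + 4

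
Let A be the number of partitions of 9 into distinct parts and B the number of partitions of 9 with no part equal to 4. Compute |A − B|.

15

Partitions of 9 into distinct parts: 8.
Partitions of 9 with no part equal to 4: 23.
|8 − 23| = 15.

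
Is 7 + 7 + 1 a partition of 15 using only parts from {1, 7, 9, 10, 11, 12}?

Yes

The parts sum to 15, and the condition 'each summand belongs to {1, 7, 9, 10, 11, 12}' holds.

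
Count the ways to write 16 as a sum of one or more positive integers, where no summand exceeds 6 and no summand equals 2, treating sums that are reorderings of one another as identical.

There are too many to list fully; the first 12 (by largest part) are:
6+6+4
6+6+3+1
6+6+1+1+1+1
6+5+5
6+5+4+1
6+5+3+1+1
6+5+1+1+1+1+1
6+4+4+1+1
6+4+3+3
6+4+3+1+1+1
6+4+1+1+1+1+1+1
6+3+3+3+1
…and 34 more, for 46 total.

46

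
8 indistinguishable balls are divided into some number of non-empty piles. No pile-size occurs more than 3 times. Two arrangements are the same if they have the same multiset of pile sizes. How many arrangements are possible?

16

The partitions of 8 that satisfy the conditions:
8
7, 1
6, 2
6, 1, 1
5, 3
5, 2, 1
5, 1, 1, 1
4, 4
4, 3, 1
4, 2, 2
4, 2, 1, 1
3, 3, 2
3, 3, 1, 1
3, 2, 2, 1
3, 2, 1, 1, 1
2, 2, 2, 1, 1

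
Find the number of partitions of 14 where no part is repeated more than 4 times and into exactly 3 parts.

16

The partitions of 14 that satisfy the conditions:
1, 1, 12
1, 2, 11
1, 3, 10
2, 2, 10
1, 4, 9
2, 3, 9
1, 5, 8
2, 4, 8
3, 3, 8
1, 6, 7
2, 5, 7
3, 4, 7
2, 6, 6
3, 5, 6
4, 4, 6
4, 5, 5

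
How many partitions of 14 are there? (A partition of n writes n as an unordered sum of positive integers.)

135

Counting exhaustively, 135 partitions satisfy the conditions.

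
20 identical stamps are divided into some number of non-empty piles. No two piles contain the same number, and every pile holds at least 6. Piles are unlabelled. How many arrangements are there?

Enumerating:
20
14, 6
13, 7
12, 8
11, 9
Counting gives 5.

5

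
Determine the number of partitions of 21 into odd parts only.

Enumerating by decreasing first part gives 76 partitions in all.

76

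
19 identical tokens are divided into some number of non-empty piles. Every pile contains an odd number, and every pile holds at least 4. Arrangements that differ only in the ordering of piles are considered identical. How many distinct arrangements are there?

Listing the qualifying partitions of 19:
19
5,5,9
5,7,7

3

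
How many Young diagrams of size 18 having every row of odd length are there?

46

There are too many to list fully; the first 12 (by largest part) are:
17, 1
15, 3
15, 1, 1, 1
13, 5
13, 3, 1, 1
13, 1, 1, 1, 1, 1
11, 7
11, 5, 1, 1
11, 3, 3, 1
11, 3, 1, 1, 1, 1
11, 1, 1, 1, 1, 1, 1, 1
9, 9
…and 34 more, for 46 total.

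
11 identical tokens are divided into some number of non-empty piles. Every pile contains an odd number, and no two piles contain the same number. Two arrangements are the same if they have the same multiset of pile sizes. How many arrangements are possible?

Enumerating:
11
7+3+1

2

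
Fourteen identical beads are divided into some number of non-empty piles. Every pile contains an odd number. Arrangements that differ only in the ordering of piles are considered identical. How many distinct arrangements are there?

22

Listing the qualifying partitions of 14:
13,1
11,3
11,1,1,1
9,5
9,3,1,1
9,1,1,1,1,1
7,7
7,5,1,1
7,3,3,1
7,3,1,1,1,1
7,1,1,1,1,1,1,1
5,5,3,1
5,5,1,1,1,1
5,3,3,3
5,3,3,1,1,1
5,3,1,1,1,1,1,1
5,1,1,1,1,1,1,1,1,1
3,3,3,3,1,1
3,3,3,1,1,1,1,1
3,3,1,1,1,1,1,1,1,1
3,1,1,1,1,1,1,1,1,1,1,1
1,1,1,1,1,1,1,1,1,1,1,1,1,1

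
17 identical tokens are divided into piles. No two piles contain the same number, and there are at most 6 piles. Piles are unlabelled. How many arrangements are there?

There are too many to list fully; the first 12 (by largest part) are:
17
16 + 1
15 + 2
14 + 3
14 + 2 + 1
13 + 4
13 + 3 + 1
12 + 5
12 + 4 + 1
12 + 3 + 2
11 + 6
11 + 5 + 1
…and 26 more, for 38 total.

38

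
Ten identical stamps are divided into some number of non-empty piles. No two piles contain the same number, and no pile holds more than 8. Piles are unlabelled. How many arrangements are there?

8

Listing the qualifying partitions of 10:
2+8
3+7
1+2+7
4+6
1+3+6
1+4+5
2+3+5
1+2+3+4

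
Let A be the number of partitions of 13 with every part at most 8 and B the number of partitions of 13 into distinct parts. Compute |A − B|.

71

Partitions of 13 with every part at most 8: 89.
Partitions of 13 into distinct parts: 18.
|89 − 18| = 71.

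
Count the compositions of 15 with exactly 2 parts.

A composition of 15 into 2 positive parts is chosen by placing 1 dividers among the 14 gaps between 15 units: C(14,1) = 14.

14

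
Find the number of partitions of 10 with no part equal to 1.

12

The partitions of 10 that satisfy the conditions:
10
8+2
7+3
6+4
6+2+2
5+5
5+3+2
4+4+2
4+3+3
4+2+2+2
3+3+2+2
2+2+2+2+2
That's 12 in total.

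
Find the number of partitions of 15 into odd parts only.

A partial list (first 12 by largest part):
15
1,1,13
1,3,11
1,1,1,1,11
1,5,9
3,3,9
1,1,1,3,9
1,1,1,1,1,1,9
1,7,7
3,5,7
1,1,1,5,7
1,1,3,3,7
…and 15 more, for 27 total.

27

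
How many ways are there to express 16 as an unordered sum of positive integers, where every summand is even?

22

Listing the qualifying partitions of 16:
16
14 + 2
12 + 4
12 + 2 + 2
10 + 6
10 + 4 + 2
10 + 2 + 2 + 2
8 + 8
8 + 6 + 2
8 + 4 + 4
8 + 4 + 2 + 2
8 + 2 + 2 + 2 + 2
6 + 6 + 4
6 + 6 + 2 + 2
6 + 4 + 4 + 2
6 + 4 + 2 + 2 + 2
6 + 2 + 2 + 2 + 2 + 2
4 + 4 + 4 + 4
4 + 4 + 4 + 2 + 2
4 + 4 + 2 + 2 + 2 + 2
4 + 2 + 2 + 2 + 2 + 2 + 2
2 + 2 + 2 + 2 + 2 + 2 + 2 + 2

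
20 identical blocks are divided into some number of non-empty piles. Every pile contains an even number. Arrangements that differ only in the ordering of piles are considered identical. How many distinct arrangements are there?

42

There are too many to list fully; the first 12 (by largest part) are:
20
2+18
4+16
2+2+16
6+14
2+4+14
2+2+2+14
8+12
2+6+12
4+4+12
2+2+4+12
2+2+2+2+12
…and 30 more, for 42 total.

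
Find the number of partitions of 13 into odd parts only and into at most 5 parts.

Enumerating:
13
1 + 1 + 11
1 + 3 + 9
1 + 1 + 1 + 1 + 9
1 + 5 + 7
3 + 3 + 7
1 + 1 + 1 + 3 + 7
3 + 5 + 5
1 + 1 + 1 + 5 + 5
1 + 1 + 3 + 3 + 5
1 + 3 + 3 + 3 + 3
Counting gives 11.

11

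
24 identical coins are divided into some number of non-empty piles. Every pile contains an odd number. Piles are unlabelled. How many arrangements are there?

Direct enumeration gives 122 partitions.

122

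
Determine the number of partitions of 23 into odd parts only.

Direct enumeration gives 104 partitions.

104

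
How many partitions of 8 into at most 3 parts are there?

Listing the qualifying partitions of 8:
8
7, 1
6, 2
6, 1, 1
5, 3
5, 2, 1
4, 4
4, 3, 1
4, 2, 2
3, 3, 2

10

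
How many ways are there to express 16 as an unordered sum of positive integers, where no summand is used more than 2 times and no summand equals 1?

37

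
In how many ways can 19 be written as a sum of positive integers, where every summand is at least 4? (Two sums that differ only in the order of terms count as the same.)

18

Enumerating:
19
15 + 4
14 + 5
13 + 6
12 + 7
11 + 8
11 + 4 + 4
10 + 9
10 + 5 + 4
9 + 6 + 4
9 + 5 + 5
8 + 7 + 4
8 + 6 + 5
7 + 7 + 5
7 + 6 + 6
7 + 4 + 4 + 4
6 + 5 + 4 + 4
5 + 5 + 5 + 4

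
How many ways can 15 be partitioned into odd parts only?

27

A partial list (first 12 by largest part):
15
13, 1, 1
11, 3, 1
11, 1, 1, 1, 1
9, 5, 1
9, 3, 3
9, 3, 1, 1, 1
9, 1, 1, 1, 1, 1, 1
7, 7, 1
7, 5, 3
7, 5, 1, 1, 1
7, 3, 3, 1, 1
…and 15 more, for 27 total.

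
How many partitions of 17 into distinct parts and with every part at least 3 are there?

Enumerating:
17
14, 3
13, 4
12, 5
11, 6
10, 7
10, 4, 3
9, 8
9, 5, 3
8, 6, 3
8, 5, 4
7, 6, 4

12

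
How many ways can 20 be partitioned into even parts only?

A partial list (first 12 by largest part):
20
18 + 2
16 + 4
16 + 2 + 2
14 + 6
14 + 4 + 2
14 + 2 + 2 + 2
12 + 8
12 + 6 + 2
12 + 4 + 4
12 + 4 + 2 + 2
12 + 2 + 2 + 2 + 2
…and 30 more, for 42 total.

42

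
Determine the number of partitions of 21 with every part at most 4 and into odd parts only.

Listing the qualifying partitions of 21:
3,3,3,3,3,3,3
1,1,1,3,3,3,3,3,3
1,1,1,1,1,1,3,3,3,3,3
1,1,1,1,1,1,1,1,1,3,3,3,3
1,1,1,1,1,1,1,1,1,1,1,1,3,3,3
1,1,1,1,1,1,1,1,1,1,1,1,1,1,1,3,3
1,1,1,1,1,1,1,1,1,1,1,1,1,1,1,1,1,1,3
1,1,1,1,1,1,1,1,1,1,1,1,1,1,1,1,1,1,1,1,1
That's 8 in total.

8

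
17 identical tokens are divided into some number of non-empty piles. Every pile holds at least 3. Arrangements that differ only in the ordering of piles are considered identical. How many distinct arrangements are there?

25

Listing the qualifying partitions of 17:
17
3+14
4+13
5+12
6+11
3+3+11
7+10
3+4+10
8+9
3+5+9
4+4+9
3+6+8
4+5+8
3+3+3+8
3+7+7
4+6+7
5+5+7
3+3+4+7
5+6+6
3+3+5+6
3+4+4+6
3+4+5+5
4+4+4+5
3+3+3+3+5
3+3+3+4+4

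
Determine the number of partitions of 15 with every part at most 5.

84

Counting exhaustively, 84 partitions satisfy the conditions.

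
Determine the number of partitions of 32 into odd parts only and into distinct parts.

23

They are:
31, 1
29, 3
27, 5
25, 7
23, 9
23, 5, 3, 1
21, 11
21, 7, 3, 1
19, 13
19, 9, 3, 1
19, 7, 5, 1
17, 15
17, 11, 3, 1
17, 9, 5, 1
17, 7, 5, 3
15, 13, 3, 1
15, 11, 5, 1
15, 9, 7, 1
15, 9, 5, 3
13, 11, 7, 1
13, 11, 5, 3
13, 9, 7, 3
11, 9, 7, 5
That's 23 in total.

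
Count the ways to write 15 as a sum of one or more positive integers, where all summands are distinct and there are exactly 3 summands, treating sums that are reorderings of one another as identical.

12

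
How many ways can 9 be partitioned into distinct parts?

They are:
9
8+1
7+2
6+3
6+2+1
5+4
5+3+1
4+3+2

8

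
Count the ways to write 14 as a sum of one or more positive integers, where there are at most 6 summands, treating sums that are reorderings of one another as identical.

90

Enumerating by decreasing first part gives 90 partitions in all.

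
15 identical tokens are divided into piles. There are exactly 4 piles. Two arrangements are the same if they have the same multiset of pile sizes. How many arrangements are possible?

27

There are too many to list fully; the first 12 (by largest part) are:
12,1,1,1
11,2,1,1
10,3,1,1
10,2,2,1
9,4,1,1
9,3,2,1
9,2,2,2
8,5,1,1
8,4,2,1
8,3,3,1
8,3,2,2
7,6,1,1
…and 15 more, for 27 total.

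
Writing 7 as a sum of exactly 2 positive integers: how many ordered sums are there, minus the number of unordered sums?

Ordered (compositions into 2 parts): C(6,1) = 6.
Partitions of 7 into exactly 2 parts: 3.
Difference: 6 − 3 = 3.

3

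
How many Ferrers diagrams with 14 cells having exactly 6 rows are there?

Enumerating:
9, 1, 1, 1, 1, 1
8, 2, 1, 1, 1, 1
7, 3, 1, 1, 1, 1
7, 2, 2, 1, 1, 1
6, 4, 1, 1, 1, 1
6, 3, 2, 1, 1, 1
6, 2, 2, 2, 1, 1
5, 5, 1, 1, 1, 1
5, 4, 2, 1, 1, 1
5, 3, 3, 1, 1, 1
5, 3, 2, 2, 1, 1
5, 2, 2, 2, 2, 1
4, 4, 3, 1, 1, 1
4, 4, 2, 2, 1, 1
4, 3, 3, 2, 1, 1
4, 3, 2, 2, 2, 1
4, 2, 2, 2, 2, 2
3, 3, 3, 3, 1, 1
3, 3, 3, 2, 2, 1
3, 3, 2, 2, 2, 2
Counting gives 20.

20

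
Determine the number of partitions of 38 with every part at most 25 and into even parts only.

460

A full systematic count gives 460.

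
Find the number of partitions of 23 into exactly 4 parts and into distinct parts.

39

A partial list (first 12 by largest part):
17,3,2,1
16,4,2,1
15,5,2,1
15,4,3,1
14,6,2,1
14,5,3,1
14,4,3,2
13,7,2,1
13,6,3,1
13,5,4,1
13,5,3,2
12,8,2,1
…and 27 more, for 39 total.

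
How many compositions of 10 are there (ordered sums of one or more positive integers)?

512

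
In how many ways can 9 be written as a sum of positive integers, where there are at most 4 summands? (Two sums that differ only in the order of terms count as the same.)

18

Listing the qualifying partitions of 9:
9
8+1
7+2
7+1+1
6+3
6+2+1
6+1+1+1
5+4
5+3+1
5+2+2
5+2+1+1
4+4+1
4+3+2
4+3+1+1
4+2+2+1
3+3+3
3+3+2+1
3+2+2+2
That's 18 in total.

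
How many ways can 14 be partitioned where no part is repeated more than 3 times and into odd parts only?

11

The partitions of 14 that satisfy the conditions:
1+13
3+11
1+1+1+11
5+9
1+1+3+9
7+7
1+1+5+7
1+3+3+7
1+3+5+5
3+3+3+5
1+1+1+3+3+5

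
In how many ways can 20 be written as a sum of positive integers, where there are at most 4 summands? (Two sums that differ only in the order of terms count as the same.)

108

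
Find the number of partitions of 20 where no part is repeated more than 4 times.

Direct enumeration gives 409 partitions.

409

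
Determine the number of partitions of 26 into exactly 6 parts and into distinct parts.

7

They are:
11, 5, 4, 3, 2, 1
10, 6, 4, 3, 2, 1
9, 7, 4, 3, 2, 1
9, 6, 5, 3, 2, 1
8, 7, 5, 3, 2, 1
8, 6, 5, 4, 2, 1
7, 6, 5, 4, 3, 1
That's 7 in total.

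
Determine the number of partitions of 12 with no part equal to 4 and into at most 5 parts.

32

A partial list (first 12 by largest part):
12
1+11
2+10
1+1+10
3+9
1+2+9
1+1+1+9
1+3+8
2+2+8
1+1+2+8
1+1+1+1+8
5+7
…and 20 more, for 32 total.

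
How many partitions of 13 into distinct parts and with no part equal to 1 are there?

They are:
13
11+2
10+3
9+4
8+5
8+3+2
7+6
7+4+2
6+5+2
6+4+3

10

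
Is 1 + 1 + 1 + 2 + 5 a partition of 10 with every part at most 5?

The parts sum to 10, and the condition 'no summand exceeds 5' holds.

Yes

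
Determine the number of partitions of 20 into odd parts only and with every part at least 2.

10

They are:
17+3
15+5
13+7
11+9
11+3+3+3
9+5+3+3
7+7+3+3
7+5+5+3
5+5+5+5
5+3+3+3+3+3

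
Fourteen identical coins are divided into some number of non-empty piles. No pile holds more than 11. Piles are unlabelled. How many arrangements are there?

Direct enumeration gives 131 partitions.

131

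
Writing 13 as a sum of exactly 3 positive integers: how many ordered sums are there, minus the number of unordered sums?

52

Ordered (compositions into 3 parts): C(12,2) = 66.
Partitions of 13 into exactly 3 parts: 14.
Difference: 66 − 14 = 52.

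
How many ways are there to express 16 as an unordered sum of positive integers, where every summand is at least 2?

55

There are too many to list fully; the first 12 (by largest part) are:
16
14, 2
13, 3
12, 4
12, 2, 2
11, 5
11, 3, 2
10, 6
10, 4, 2
10, 3, 3
10, 2, 2, 2
9, 7
…and 43 more, for 55 total.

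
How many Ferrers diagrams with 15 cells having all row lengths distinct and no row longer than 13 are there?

25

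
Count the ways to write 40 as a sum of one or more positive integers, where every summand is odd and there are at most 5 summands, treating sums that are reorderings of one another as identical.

94

Systematic enumeration (by largest part, then next-largest, …) yields 94.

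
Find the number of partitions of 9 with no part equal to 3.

Listing the qualifying partitions of 9:
9
8 + 1
7 + 2
7 + 1 + 1
6 + 2 + 1
6 + 1 + 1 + 1
5 + 4
5 + 2 + 2
5 + 2 + 1 + 1
5 + 1 + 1 + 1 + 1
4 + 4 + 1
4 + 2 + 2 + 1
4 + 2 + 1 + 1 + 1
4 + 1 + 1 + 1 + 1 + 1
2 + 2 + 2 + 2 + 1
2 + 2 + 2 + 1 + 1 + 1
2 + 2 + 1 + 1 + 1 + 1 + 1
2 + 1 + 1 + 1 + 1 + 1 + 1 + 1
1 + 1 + 1 + 1 + 1 + 1 + 1 + 1 + 1
Counting gives 19.

19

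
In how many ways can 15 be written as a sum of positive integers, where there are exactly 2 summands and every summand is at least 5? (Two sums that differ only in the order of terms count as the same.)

They are:
10 + 5
9 + 6
8 + 7
Counting gives 3.

3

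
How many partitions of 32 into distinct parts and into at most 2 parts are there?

They are:
32
31 + 1
30 + 2
29 + 3
28 + 4
27 + 5
26 + 6
25 + 7
24 + 8
23 + 9
22 + 10
21 + 11
20 + 12
19 + 13
18 + 14
17 + 15
That's 16 in total.

16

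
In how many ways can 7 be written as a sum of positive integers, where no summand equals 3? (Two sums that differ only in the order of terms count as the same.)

They are:
7
6,1
5,2
5,1,1
4,2,1
4,1,1,1
2,2,2,1
2,2,1,1,1
2,1,1,1,1,1
1,1,1,1,1,1,1

10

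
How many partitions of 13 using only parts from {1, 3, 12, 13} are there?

7

They are:
13
12, 1
3, 3, 3, 3, 1
3, 3, 3, 1, 1, 1, 1
3, 3, 1, 1, 1, 1, 1, 1, 1
3, 1, 1, 1, 1, 1, 1, 1, 1, 1, 1
1, 1, 1, 1, 1, 1, 1, 1, 1, 1, 1, 1, 1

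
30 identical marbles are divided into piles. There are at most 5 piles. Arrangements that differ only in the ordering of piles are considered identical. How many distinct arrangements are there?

674

A full systematic count gives 674.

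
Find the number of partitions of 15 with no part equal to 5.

134

Counting exhaustively, 134 partitions satisfy the conditions.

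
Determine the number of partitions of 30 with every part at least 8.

16

Listing the qualifying partitions of 30:
30
22,8
21,9
20,10
19,11
18,12
17,13
16,14
15,15
14,8,8
13,9,8
12,10,8
12,9,9
11,11,8
11,10,9
10,10,10
That's 16 in total.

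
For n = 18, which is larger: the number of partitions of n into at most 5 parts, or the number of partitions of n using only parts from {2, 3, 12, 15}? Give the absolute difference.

134

Partitions of 18 into at most 5 parts: 141.
Partitions of 18 using only parts from {2, 3, 12, 15}: 7.
|141 − 7| = 134.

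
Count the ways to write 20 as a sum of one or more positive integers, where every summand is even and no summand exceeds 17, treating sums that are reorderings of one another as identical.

40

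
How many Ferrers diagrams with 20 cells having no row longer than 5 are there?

192

Systematic enumeration (by largest part, then next-largest, …) yields 192.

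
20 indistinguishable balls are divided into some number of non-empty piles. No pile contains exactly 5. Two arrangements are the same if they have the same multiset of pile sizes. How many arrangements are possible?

451

A full systematic count gives 451.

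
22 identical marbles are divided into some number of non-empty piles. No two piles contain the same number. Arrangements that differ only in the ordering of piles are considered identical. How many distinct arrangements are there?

89

Direct enumeration gives 89 partitions.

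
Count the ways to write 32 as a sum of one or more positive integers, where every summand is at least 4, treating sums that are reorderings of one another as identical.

195

Counting exhaustively, 195 partitions satisfy the conditions.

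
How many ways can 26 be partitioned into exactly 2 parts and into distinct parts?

12

Listing the qualifying partitions of 26:
25, 1
24, 2
23, 3
22, 4
21, 5
20, 6
19, 7
18, 8
17, 9
16, 10
15, 11
14, 12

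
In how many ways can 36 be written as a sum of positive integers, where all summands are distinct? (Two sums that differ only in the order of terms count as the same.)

668

Counting exhaustively, 668 partitions satisfy the conditions.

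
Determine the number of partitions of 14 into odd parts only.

22

Listing the qualifying partitions of 14:
13+1
11+3
11+1+1+1
9+5
9+3+1+1
9+1+1+1+1+1
7+7
7+5+1+1
7+3+3+1
7+3+1+1+1+1
7+1+1+1+1+1+1+1
5+5+3+1
5+5+1+1+1+1
5+3+3+3
5+3+3+1+1+1
5+3+1+1+1+1+1+1
5+1+1+1+1+1+1+1+1+1
3+3+3+3+1+1
3+3+3+1+1+1+1+1
3+3+1+1+1+1+1+1+1+1
3+1+1+1+1+1+1+1+1+1+1+1
1+1+1+1+1+1+1+1+1+1+1+1+1+1
Counting gives 22.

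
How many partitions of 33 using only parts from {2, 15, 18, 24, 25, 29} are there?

Listing the qualifying partitions of 33:
2, 2, 29
2, 2, 2, 2, 25
15, 18
2, 2, 2, 2, 2, 2, 2, 2, 2, 15

4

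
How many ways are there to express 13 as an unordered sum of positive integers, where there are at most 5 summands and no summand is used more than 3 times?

54

There are too many to list fully; the first 12 (by largest part) are:
13
12, 1
11, 2
11, 1, 1
10, 3
10, 2, 1
10, 1, 1, 1
9, 4
9, 3, 1
9, 2, 2
9, 2, 1, 1
8, 5
…and 42 more, for 54 total.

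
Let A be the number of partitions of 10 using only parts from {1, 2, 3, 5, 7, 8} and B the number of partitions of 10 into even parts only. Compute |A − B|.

Partitions of 10 using only parts from {1, 2, 3, 5, 7, 8}: 25.
Partitions of 10 into even parts only: 7.
|25 − 7| = 18.

18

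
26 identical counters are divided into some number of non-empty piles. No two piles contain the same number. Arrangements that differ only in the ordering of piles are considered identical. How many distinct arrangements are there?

165

Counting exhaustively, 165 partitions satisfy the conditions.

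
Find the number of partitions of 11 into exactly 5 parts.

10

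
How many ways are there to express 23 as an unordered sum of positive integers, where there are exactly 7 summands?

164

Enumerating by decreasing first part gives 164 partitions in all.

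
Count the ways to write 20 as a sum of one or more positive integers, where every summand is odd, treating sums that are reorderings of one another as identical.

A partial list (first 12 by largest part):
19, 1
17, 3
17, 1, 1, 1
15, 5
15, 3, 1, 1
15, 1, 1, 1, 1, 1
13, 7
13, 5, 1, 1
13, 3, 3, 1
13, 3, 1, 1, 1, 1
13, 1, 1, 1, 1, 1, 1, 1
11, 9
…and 52 more, for 64 total.

64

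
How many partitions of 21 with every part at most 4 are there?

A full systematic count gives 120.

120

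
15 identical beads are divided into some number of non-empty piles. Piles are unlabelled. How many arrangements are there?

Direct enumeration gives 176 partitions.

176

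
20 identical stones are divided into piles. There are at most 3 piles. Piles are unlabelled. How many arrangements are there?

A partial list (first 12 by largest part):
20
19+1
18+2
18+1+1
17+3
17+2+1
16+4
16+3+1
16+2+2
15+5
15+4+1
15+3+2
…and 32 more, for 44 total.

44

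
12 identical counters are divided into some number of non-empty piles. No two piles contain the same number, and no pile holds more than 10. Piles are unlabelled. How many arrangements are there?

13

Listing the qualifying partitions of 12:
2, 10
3, 9
1, 2, 9
4, 8
1, 3, 8
5, 7
1, 4, 7
2, 3, 7
1, 5, 6
2, 4, 6
1, 2, 3, 6
3, 4, 5
1, 2, 4, 5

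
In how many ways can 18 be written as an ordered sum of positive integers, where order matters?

131072

Each of the 17 gaps between 18 units is either a break or not: 2^17 = 131072.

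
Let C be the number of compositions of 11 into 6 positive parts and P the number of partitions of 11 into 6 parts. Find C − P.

245

Ordered (compositions into 6 parts): C(10,5) = 252.
Unordered (partitions into 6 parts): 7.
Difference: 252 − 7 = 245.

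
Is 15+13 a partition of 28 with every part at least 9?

Yes

The parts sum to 28, and the condition 'every summand is at least 9' holds.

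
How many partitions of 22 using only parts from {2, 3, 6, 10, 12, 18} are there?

22

Enumerating:
18 + 2 + 2
12 + 10
12 + 6 + 2 + 2
12 + 3 + 3 + 2 + 2
12 + 2 + 2 + 2 + 2 + 2
10 + 10 + 2
10 + 6 + 6
10 + 6 + 3 + 3
10 + 6 + 2 + 2 + 2
10 + 3 + 3 + 3 + 3
10 + 3 + 3 + 2 + 2 + 2
10 + 2 + 2 + 2 + 2 + 2 + 2
6 + 6 + 6 + 2 + 2
6 + 6 + 3 + 3 + 2 + 2
6 + 6 + 2 + 2 + 2 + 2 + 2
6 + 3 + 3 + 3 + 3 + 2 + 2
6 + 3 + 3 + 2 + 2 + 2 + 2 + 2
6 + 2 + 2 + 2 + 2 + 2 + 2 + 2 + 2
3 + 3 + 3 + 3 + 3 + 3 + 2 + 2
3 + 3 + 3 + 3 + 2 + 2 + 2 + 2 + 2
3 + 3 + 2 + 2 + 2 + 2 + 2 + 2 + 2 + 2
2 + 2 + 2 + 2 + 2 + 2 + 2 + 2 + 2 + 2 + 2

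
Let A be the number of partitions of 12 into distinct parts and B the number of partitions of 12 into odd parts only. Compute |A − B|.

Partitions of 12 into distinct parts: 15.
Partitions of 12 into odd parts only: 15.
|15 − 15| = 0.

0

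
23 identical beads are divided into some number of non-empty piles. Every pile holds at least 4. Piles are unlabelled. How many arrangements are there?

There are too many to list fully; the first 12 (by largest part) are:
23
19+4
18+5
17+6
16+7
15+8
15+4+4
14+9
14+5+4
13+10
13+6+4
13+5+5
…and 27 more, for 39 total.

39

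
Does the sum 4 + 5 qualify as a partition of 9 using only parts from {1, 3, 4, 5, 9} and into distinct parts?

Yes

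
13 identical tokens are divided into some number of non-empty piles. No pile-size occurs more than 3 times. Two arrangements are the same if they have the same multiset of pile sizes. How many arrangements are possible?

64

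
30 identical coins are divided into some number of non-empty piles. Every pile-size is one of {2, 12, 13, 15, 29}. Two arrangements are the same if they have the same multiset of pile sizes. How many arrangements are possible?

6

Listing the qualifying partitions of 30:
15, 15
15, 13, 2
13, 13, 2, 2
12, 12, 2, 2, 2
12, 2, 2, 2, 2, 2, 2, 2, 2, 2
2, 2, 2, 2, 2, 2, 2, 2, 2, 2, 2, 2, 2, 2, 2
Counting gives 6.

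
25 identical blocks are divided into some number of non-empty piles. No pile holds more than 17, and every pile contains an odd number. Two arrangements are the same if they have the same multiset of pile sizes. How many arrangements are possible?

There are 134 such partitions.

134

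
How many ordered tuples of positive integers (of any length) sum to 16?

32768

There are 15 gaps and each independently is a cut or not, giving 2^15 = 32768.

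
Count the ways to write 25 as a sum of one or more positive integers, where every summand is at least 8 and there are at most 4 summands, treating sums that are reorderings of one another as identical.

7

They are:
25
8+17
9+16
10+15
11+14
12+13
8+8+9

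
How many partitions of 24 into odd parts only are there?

122

Direct enumeration gives 122 partitions.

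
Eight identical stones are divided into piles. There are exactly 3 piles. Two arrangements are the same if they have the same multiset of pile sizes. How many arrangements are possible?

Listing the qualifying partitions of 8:
6, 1, 1
5, 2, 1
4, 3, 1
4, 2, 2
3, 3, 2

5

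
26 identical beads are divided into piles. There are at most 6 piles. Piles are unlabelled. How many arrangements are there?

Counting exhaustively, 709 partitions satisfy the conditions.

709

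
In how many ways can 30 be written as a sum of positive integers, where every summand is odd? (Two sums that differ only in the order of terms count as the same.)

A full systematic count gives 296.

296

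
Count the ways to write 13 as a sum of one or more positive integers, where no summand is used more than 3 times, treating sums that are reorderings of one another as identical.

64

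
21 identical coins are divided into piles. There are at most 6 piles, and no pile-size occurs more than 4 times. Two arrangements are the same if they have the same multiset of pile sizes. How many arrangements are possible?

Counting exhaustively, 327 partitions satisfy the conditions.

327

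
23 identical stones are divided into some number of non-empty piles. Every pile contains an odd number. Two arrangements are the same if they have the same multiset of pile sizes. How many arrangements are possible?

104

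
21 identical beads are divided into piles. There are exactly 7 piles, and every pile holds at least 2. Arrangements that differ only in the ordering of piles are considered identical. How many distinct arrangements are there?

15

They are:
9+2+2+2+2+2+2
8+3+2+2+2+2+2
7+4+2+2+2+2+2
7+3+3+2+2+2+2
6+5+2+2+2+2+2
6+4+3+2+2+2+2
6+3+3+3+2+2+2
5+5+3+2+2+2+2
5+4+4+2+2+2+2
5+4+3+3+2+2+2
5+3+3+3+3+2+2
4+4+4+3+2+2+2
4+4+3+3+3+2+2
4+3+3+3+3+3+2
3+3+3+3+3+3+3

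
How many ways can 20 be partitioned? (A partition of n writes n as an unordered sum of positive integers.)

Direct enumeration gives 627 partitions.

627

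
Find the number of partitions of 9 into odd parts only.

8

They are:
9
7+1+1
5+3+1
5+1+1+1+1
3+3+3
3+3+1+1+1
3+1+1+1+1+1+1
1+1+1+1+1+1+1+1+1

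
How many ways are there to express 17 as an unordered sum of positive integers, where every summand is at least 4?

Enumerating:
17
13+4
12+5
11+6
10+7
9+8
9+4+4
8+5+4
7+6+4
7+5+5
6+6+5
5+4+4+4
That's 12 in total.

12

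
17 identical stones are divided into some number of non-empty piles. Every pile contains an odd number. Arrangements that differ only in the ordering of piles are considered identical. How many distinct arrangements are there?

38

A partial list (first 12 by largest part):
17
15,1,1
13,3,1
13,1,1,1,1
11,5,1
11,3,3
11,3,1,1,1
11,1,1,1,1,1,1
9,7,1
9,5,3
9,5,1,1,1
9,3,3,1,1
…and 26 more, for 38 total.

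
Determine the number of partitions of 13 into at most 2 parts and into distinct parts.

The partitions of 13 that satisfy the conditions:
13
1,12
2,11
3,10
4,9
5,8
6,7
Counting gives 7.

7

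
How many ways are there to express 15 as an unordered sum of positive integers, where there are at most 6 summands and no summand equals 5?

80

Systematic enumeration (by largest part, then next-largest, …) yields 80.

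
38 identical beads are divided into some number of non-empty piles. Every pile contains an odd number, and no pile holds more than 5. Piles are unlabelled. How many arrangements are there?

There are too many to list fully; the first 12 (by largest part) are:
5+5+5+5+5+5+5+3
5+5+5+5+5+5+5+1+1+1
5+5+5+5+5+5+3+3+1+1
5+5+5+5+5+5+3+1+1+1+1+1
5+5+5+5+5+5+1+1+1+1+1+1+1+1
5+5+5+5+5+3+3+3+3+1
5+5+5+5+5+3+3+3+1+1+1+1
5+5+5+5+5+3+3+1+1+1+1+1+1+1
5+5+5+5+5+3+1+1+1+1+1+1+1+1+1+1
5+5+5+5+5+1+1+1+1+1+1+1+1+1+1+1+1+1
5+5+5+5+3+3+3+3+3+3
5+5+5+5+3+3+3+3+3+1+1+1
…and 48 more, for 60 total.

60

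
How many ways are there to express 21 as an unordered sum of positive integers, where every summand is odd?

A full systematic count gives 76.

76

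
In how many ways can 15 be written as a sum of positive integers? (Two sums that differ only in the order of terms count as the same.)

176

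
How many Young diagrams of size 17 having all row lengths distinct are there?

A partial list (first 12 by largest part):
17
16+1
15+2
14+3
14+2+1
13+4
13+3+1
12+5
12+4+1
12+3+2
11+6
11+5+1
…and 26 more, for 38 total.

38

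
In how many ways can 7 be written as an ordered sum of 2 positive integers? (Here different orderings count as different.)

6

A composition of 7 into 2 positive parts is chosen by placing 1 dividers among the 6 gaps between 7 units: C(6,1) = 6.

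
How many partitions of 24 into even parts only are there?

Counting exhaustively, 77 partitions satisfy the conditions.

77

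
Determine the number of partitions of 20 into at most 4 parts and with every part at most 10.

A partial list (first 12 by largest part):
10, 10
10, 9, 1
10, 8, 2
10, 8, 1, 1
10, 7, 3
10, 7, 2, 1
10, 6, 4
10, 6, 3, 1
10, 6, 2, 2
10, 5, 5
10, 5, 4, 1
10, 5, 3, 2
…and 43 more, for 55 total.

55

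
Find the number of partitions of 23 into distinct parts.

104

A full systematic count gives 104.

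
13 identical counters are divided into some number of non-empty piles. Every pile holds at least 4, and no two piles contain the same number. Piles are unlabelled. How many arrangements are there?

The partitions of 13 that satisfy the conditions:
13
9, 4
8, 5
7, 6
Counting gives 4.

4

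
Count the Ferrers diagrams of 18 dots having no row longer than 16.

Systematic enumeration (by largest part, then next-largest, …) yields 383.

383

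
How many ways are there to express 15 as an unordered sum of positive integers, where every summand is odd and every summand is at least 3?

Enumerating:
15
9+3+3
7+5+3
5+5+5
3+3+3+3+3
That's 5 in total.

5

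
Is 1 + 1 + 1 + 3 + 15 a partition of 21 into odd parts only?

Yes

The parts sum to 21, and the condition 'every summand is odd' holds.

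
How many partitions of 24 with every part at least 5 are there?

There are too many to list fully; the first 12 (by largest part) are:
24
19+5
18+6
17+7
16+8
15+9
14+10
14+5+5
13+11
13+6+5
12+12
12+7+5
…and 14 more, for 26 total.

26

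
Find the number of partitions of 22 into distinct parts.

Counting exhaustively, 89 partitions satisfy the conditions.

89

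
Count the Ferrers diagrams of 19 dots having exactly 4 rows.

54

There are too many to list fully; the first 12 (by largest part) are:
16+1+1+1
15+2+1+1
14+3+1+1
14+2+2+1
13+4+1+1
13+3+2+1
13+2+2+2
12+5+1+1
12+4+2+1
12+3+3+1
12+3+2+2
11+6+1+1
…and 42 more, for 54 total.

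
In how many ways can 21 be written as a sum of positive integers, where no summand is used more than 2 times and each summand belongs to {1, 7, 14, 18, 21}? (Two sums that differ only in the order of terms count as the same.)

2

They are:
21
14, 7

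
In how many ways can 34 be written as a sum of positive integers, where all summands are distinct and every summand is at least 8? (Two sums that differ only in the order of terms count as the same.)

Listing the qualifying partitions of 34:
34
26, 8
25, 9
24, 10
23, 11
22, 12
21, 13
20, 14
19, 15
18, 16
17, 9, 8
16, 10, 8
15, 11, 8
15, 10, 9
14, 12, 8
14, 11, 9
13, 12, 9
13, 11, 10
Counting gives 18.

18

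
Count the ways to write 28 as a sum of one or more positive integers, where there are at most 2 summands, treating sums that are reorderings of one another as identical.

15

The partitions of 28 that satisfy the conditions:
28
27+1
26+2
25+3
24+4
23+5
22+6
21+7
20+8
19+9
18+10
17+11
16+12
15+13
14+14
Counting gives 15.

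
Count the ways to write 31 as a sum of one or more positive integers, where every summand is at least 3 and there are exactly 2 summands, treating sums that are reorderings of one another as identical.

13

Enumerating:
28,3
27,4
26,5
25,6
24,7
23,8
22,9
21,10
20,11
19,12
18,13
17,14
16,15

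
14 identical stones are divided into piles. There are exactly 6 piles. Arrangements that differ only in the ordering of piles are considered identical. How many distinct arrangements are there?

20

They are:
1 + 1 + 1 + 1 + 1 + 9
1 + 1 + 1 + 1 + 2 + 8
1 + 1 + 1 + 1 + 3 + 7
1 + 1 + 1 + 2 + 2 + 7
1 + 1 + 1 + 1 + 4 + 6
1 + 1 + 1 + 2 + 3 + 6
1 + 1 + 2 + 2 + 2 + 6
1 + 1 + 1 + 1 + 5 + 5
1 + 1 + 1 + 2 + 4 + 5
1 + 1 + 1 + 3 + 3 + 5
1 + 1 + 2 + 2 + 3 + 5
1 + 2 + 2 + 2 + 2 + 5
1 + 1 + 1 + 3 + 4 + 4
1 + 1 + 2 + 2 + 4 + 4
1 + 1 + 2 + 3 + 3 + 4
1 + 2 + 2 + 2 + 3 + 4
2 + 2 + 2 + 2 + 2 + 4
1 + 1 + 3 + 3 + 3 + 3
1 + 2 + 2 + 3 + 3 + 3
2 + 2 + 2 + 2 + 3 + 3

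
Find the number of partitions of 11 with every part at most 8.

52

There are too many to list fully; the first 12 (by largest part) are:
8, 3
8, 2, 1
8, 1, 1, 1
7, 4
7, 3, 1
7, 2, 2
7, 2, 1, 1
7, 1, 1, 1, 1
6, 5
6, 4, 1
6, 3, 2
6, 3, 1, 1
…and 40 more, for 52 total.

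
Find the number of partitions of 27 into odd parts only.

A full systematic count gives 192.

192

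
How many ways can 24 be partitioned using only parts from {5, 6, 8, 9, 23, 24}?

Listing the qualifying partitions of 24:
24
9+9+6
9+5+5+5
8+8+8
8+6+5+5
6+6+6+6

6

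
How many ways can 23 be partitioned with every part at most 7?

618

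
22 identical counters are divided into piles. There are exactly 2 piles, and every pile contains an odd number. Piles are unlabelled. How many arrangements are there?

6

They are:
21, 1
19, 3
17, 5
15, 7
13, 9
11, 11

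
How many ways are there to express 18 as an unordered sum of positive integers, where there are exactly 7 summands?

A partial list (first 12 by largest part):
12, 1, 1, 1, 1, 1, 1
11, 2, 1, 1, 1, 1, 1
10, 3, 1, 1, 1, 1, 1
10, 2, 2, 1, 1, 1, 1
9, 4, 1, 1, 1, 1, 1
9, 3, 2, 1, 1, 1, 1
9, 2, 2, 2, 1, 1, 1
8, 5, 1, 1, 1, 1, 1
8, 4, 2, 1, 1, 1, 1
8, 3, 3, 1, 1, 1, 1
8, 3, 2, 2, 1, 1, 1
8, 2, 2, 2, 2, 1, 1
…and 37 more, for 49 total.

49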